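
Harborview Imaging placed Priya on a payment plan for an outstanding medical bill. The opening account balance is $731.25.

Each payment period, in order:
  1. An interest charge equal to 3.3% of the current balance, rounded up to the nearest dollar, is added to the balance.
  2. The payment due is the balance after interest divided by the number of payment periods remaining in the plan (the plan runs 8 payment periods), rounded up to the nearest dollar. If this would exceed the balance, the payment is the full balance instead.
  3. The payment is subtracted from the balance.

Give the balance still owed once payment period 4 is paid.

Payment period 1: $731.25 +$25.00 interest = $756.25; pay $95.00 → $661.25
Payment period 2: $661.25 +$22.00 interest = $683.25; pay $98.00 → $585.25
Payment period 3: $585.25 +$20.00 interest = $605.25; pay $101.00 → $504.25
Payment period 4: $504.25 +$17.00 interest = $521.25; pay $105.00 → $416.25

$416.25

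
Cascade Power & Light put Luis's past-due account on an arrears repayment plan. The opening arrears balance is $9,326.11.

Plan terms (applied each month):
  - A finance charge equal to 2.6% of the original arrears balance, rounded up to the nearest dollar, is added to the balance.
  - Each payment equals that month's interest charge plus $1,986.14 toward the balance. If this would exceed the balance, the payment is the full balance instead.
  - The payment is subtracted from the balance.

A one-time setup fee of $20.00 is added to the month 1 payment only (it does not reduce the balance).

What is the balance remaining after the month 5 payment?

$0.00

# | Opening | Interest | Payment | Fee | End bal
1 | $9,326.11 | $243.00 | $2,229.14 | $20.00 | $7,339.97
2 | $7,339.97 | $243.00 | $2,229.14 | — | $5,353.83
3 | $5,353.83 | $243.00 | $2,229.14 | — | $3,367.69
4 | $3,367.69 | $243.00 | $2,229.14 | — | $1,381.55
5 | $1,381.55 | $243.00 | $1,624.55 | — | $0.00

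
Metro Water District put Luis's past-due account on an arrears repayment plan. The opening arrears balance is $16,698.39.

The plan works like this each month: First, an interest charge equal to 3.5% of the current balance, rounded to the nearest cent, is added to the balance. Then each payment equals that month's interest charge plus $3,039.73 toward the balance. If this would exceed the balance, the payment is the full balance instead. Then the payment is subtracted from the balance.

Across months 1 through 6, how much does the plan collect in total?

$18,609.18

# | Opening | Interest | Payment | End bal
1 | $16,698.39 | $584.44 | $3,624.17 | $13,658.66
2 | $13,658.66 | $478.05 | $3,517.78 | $10,618.93
3 | $10,618.93 | $371.66 | $3,411.39 | $7,579.20
4 | $7,579.20 | $265.27 | $3,305.00 | $4,539.47
5 | $4,539.47 | $158.88 | $3,198.61 | $1,499.74
6 | $1,499.74 | $52.49 | $1,552.23 | $0.00
Total paid: $18,609.18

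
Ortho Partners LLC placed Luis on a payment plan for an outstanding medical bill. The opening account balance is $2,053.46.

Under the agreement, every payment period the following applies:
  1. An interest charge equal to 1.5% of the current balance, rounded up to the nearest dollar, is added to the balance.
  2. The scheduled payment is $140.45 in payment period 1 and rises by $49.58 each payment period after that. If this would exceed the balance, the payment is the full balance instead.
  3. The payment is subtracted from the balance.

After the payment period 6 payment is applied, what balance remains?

Payment period 1: $2,053.46 +$31.00 interest = $2,084.46; pay $140.45 → $1,944.01
Payment period 2: $1,944.01 +$30.00 interest = $1,974.01; pay $190.03 → $1,783.98
Payment period 3: $1,783.98 +$27.00 interest = $1,810.98; pay $239.61 → $1,571.37
Payment period 4: $1,571.37 +$24.00 interest = $1,595.37; pay $289.19 → $1,306.18
Payment period 5: $1,306.18 +$20.00 interest = $1,326.18; pay $338.77 → $987.41
Payment period 6: $987.41 +$15.00 interest = $1,002.41; pay $388.35 → $614.06

$614.06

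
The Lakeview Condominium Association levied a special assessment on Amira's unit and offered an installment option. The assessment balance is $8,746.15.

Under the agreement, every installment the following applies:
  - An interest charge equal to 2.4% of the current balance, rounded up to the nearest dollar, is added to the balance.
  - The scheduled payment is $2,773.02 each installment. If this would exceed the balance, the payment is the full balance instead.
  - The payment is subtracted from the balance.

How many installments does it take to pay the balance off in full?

Installment 1: $8,746.15 +$210.00 interest = $8,956.15; pay $2,773.02 → $6,183.13
Installment 2: $6,183.13 +$149.00 interest = $6,332.13; pay $2,773.02 → $3,559.11
Installment 3: $3,559.11 +$86.00 interest = $3,645.11; pay $2,773.02 → $872.09
Installment 4: $872.09 +$21.00 interest = $893.09; pay $893.09 → $0.00
Balance reaches $0.00 in installment 4.

4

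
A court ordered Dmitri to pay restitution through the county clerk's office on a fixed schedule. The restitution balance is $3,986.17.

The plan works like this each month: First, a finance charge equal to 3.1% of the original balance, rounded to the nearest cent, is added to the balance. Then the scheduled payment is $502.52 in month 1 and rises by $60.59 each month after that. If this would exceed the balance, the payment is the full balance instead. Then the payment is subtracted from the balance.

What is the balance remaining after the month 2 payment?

$3,167.68

Month 1: opening $3,986.17; interest $123.57 → $4,109.74; payment $502.52; balance $3,607.22
Month 2: opening $3,607.22; interest $123.57 → $3,730.79; payment $563.11; balance $3,167.68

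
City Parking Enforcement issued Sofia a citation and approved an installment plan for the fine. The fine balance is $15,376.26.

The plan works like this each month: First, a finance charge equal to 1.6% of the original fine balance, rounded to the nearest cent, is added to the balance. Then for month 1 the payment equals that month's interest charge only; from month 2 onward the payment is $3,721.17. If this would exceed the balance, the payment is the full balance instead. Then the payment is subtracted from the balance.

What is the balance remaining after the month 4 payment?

$4,950.81

Month 1: $15,376.26 +$246.02 interest = $15,622.28; pay $246.02 → $15,376.26
Month 2: $15,376.26 +$246.02 interest = $15,622.28; pay $3,721.17 → $11,901.11
Month 3: $11,901.11 +$246.02 interest = $12,147.13; pay $3,721.17 → $8,425.96
Month 4: $8,425.96 +$246.02 interest = $8,671.98; pay $3,721.17 → $4,950.81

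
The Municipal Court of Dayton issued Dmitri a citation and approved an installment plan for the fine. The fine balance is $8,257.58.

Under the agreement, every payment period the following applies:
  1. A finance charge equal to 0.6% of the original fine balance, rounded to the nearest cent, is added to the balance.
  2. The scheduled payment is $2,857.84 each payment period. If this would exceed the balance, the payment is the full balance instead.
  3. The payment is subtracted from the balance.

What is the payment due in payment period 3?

$2,690.55

Payment period 1: $8,257.58 +$49.55 interest = $8,307.13; pay $2,857.84 → $5,449.29
Payment period 2: $5,449.29 +$49.55 interest = $5,498.84; pay $2,857.84 → $2,641.00
Payment period 3: $2,641.00 +$49.55 interest = $2,690.55; pay $2,690.55 → $0.00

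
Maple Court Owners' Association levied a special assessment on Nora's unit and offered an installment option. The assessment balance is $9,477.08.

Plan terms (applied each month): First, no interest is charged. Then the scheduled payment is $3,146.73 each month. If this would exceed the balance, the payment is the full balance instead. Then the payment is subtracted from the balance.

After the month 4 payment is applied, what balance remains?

Month 1: opening $9,477.08; payment $3,146.73; balance $6,330.35
Month 2: opening $6,330.35; payment $3,146.73; balance $3,183.62
Month 3: opening $3,183.62; payment $3,146.73; balance $36.89
Month 4: opening $36.89; payment $36.89; balance $0.00

$0.00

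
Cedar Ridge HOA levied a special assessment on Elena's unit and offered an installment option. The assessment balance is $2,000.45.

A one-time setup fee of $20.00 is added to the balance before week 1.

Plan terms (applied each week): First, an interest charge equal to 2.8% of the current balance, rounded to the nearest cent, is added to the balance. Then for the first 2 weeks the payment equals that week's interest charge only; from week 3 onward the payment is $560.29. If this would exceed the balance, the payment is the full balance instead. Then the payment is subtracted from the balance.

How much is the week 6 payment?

$479.65

Week 1: opening $2,020.45; interest $56.57 → $2,077.02; payment $56.57; balance $2,020.45
Week 2: opening $2,020.45; interest $56.57 → $2,077.02; payment $56.57; balance $2,020.45
Week 3: opening $2,020.45; interest $56.57 → $2,077.02; payment $560.29; balance $1,516.73
Week 4: opening $1,516.73; interest $42.47 → $1,559.20; payment $560.29; balance $998.91
Week 5: opening $998.91; interest $27.97 → $1,026.88; payment $560.29; balance $466.59
Week 6: opening $466.59; interest $13.06 → $479.65; payment $479.65; balance $0.00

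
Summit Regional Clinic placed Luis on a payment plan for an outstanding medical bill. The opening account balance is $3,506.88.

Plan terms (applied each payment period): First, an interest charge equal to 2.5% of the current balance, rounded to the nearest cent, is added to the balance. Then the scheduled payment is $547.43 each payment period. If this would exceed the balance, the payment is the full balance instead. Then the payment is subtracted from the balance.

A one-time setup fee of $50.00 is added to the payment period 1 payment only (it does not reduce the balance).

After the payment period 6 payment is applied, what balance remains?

$570.07

# | Opening | Interest | Payment | Fee | End bal
1 | $3,506.88 | $87.67 | $547.43 | $50.00 | $3,047.12
2 | $3,047.12 | $76.18 | $547.43 | — | $2,575.87
3 | $2,575.87 | $64.40 | $547.43 | — | $2,092.84
4 | $2,092.84 | $52.32 | $547.43 | — | $1,597.73
5 | $1,597.73 | $39.94 | $547.43 | — | $1,090.24
6 | $1,090.24 | $27.26 | $547.43 | — | $570.07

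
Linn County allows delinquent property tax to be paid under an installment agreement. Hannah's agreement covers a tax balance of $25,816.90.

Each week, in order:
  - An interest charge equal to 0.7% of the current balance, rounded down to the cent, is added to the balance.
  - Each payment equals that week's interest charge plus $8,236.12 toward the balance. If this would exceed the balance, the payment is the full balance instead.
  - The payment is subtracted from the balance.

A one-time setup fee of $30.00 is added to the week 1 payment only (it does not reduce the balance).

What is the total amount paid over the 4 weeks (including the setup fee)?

$26,223.83

Week 1: $25,816.90 +$180.71 interest = $25,997.61; pay $8,416.83 (+ $30.00 fee) → $17,580.78
Week 2: $17,580.78 +$123.06 interest = $17,703.84; pay $8,359.18 → $9,344.66
Week 3: $9,344.66 +$65.41 interest = $9,410.07; pay $8,301.53 → $1,108.54
Week 4: $1,108.54 +$7.75 interest = $1,116.29; pay $1,116.29 → $0.00
Total paid: $26,223.83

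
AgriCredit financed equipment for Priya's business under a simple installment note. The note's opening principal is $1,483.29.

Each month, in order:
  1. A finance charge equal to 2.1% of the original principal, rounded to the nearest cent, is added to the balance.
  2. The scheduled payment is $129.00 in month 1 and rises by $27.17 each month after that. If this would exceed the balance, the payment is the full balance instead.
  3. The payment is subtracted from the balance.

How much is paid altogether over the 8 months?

$1,732.49

Month 1: $1,483.29 +$31.15 interest = $1,514.44; pay $129.00 → $1,385.44
Month 2: $1,385.44 +$31.15 interest = $1,416.59; pay $156.17 → $1,260.42
Month 3: $1,260.42 +$31.15 interest = $1,291.57; pay $183.34 → $1,108.23
Month 4: $1,108.23 +$31.15 interest = $1,139.38; pay $210.51 → $928.87
Month 5: $928.87 +$31.15 interest = $960.02; pay $237.68 → $722.34
Month 6: $722.34 +$31.15 interest = $753.49; pay $264.85 → $488.64
Month 7: $488.64 +$31.15 interest = $519.79; pay $292.02 → $227.77
Month 8: $227.77 +$31.15 interest = $258.92; pay $258.92 → $0.00
Total paid: $1,732.49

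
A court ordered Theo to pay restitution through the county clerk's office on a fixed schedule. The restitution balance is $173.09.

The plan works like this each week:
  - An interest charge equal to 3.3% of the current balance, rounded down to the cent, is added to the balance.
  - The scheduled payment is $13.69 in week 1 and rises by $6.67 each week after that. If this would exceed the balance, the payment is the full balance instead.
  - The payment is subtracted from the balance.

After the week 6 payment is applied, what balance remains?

$16.49

Week 1: opening $173.09; interest $5.71 → $178.80; payment $13.69; balance $165.11
Week 2: opening $165.11; interest $5.44 → $170.55; payment $20.36; balance $150.19
Week 3: opening $150.19; interest $4.95 → $155.14; payment $27.03; balance $128.11
Week 4: opening $128.11; interest $4.22 → $132.33; payment $33.70; balance $98.63
Week 5: opening $98.63; interest $3.25 → $101.88; payment $40.37; balance $61.51
Week 6: opening $61.51; interest $2.02 → $63.53; payment $47.04; balance $16.49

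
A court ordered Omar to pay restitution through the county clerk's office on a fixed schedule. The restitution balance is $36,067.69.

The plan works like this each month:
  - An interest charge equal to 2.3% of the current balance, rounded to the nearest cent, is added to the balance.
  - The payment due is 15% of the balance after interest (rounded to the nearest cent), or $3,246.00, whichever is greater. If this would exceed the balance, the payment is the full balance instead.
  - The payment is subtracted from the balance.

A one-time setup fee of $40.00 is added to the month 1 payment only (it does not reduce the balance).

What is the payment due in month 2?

$4,812.60

# | Opening | Interest | Payment | Fee | End bal
1 | $36,067.69 | $829.56 | $5,534.59 | $40.00 | $31,362.66
2 | $31,362.66 | $721.34 | $4,812.60 | — | $27,271.40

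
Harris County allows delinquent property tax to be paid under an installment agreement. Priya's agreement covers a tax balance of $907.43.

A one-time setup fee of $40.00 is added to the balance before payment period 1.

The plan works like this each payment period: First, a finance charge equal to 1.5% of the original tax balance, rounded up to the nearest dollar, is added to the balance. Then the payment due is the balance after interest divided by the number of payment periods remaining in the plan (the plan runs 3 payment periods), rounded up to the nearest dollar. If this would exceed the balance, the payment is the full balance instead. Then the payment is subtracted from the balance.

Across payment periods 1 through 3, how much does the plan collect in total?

$989.43

Payment period 1: opening $947.43; interest $14.00 → $961.43; payment $321.00; balance $640.43
Payment period 2: opening $640.43; interest $14.00 → $654.43; payment $328.00; balance $326.43
Payment period 3: opening $326.43; interest $14.00 → $340.43; payment $340.43; balance $0.00
Total paid: $989.43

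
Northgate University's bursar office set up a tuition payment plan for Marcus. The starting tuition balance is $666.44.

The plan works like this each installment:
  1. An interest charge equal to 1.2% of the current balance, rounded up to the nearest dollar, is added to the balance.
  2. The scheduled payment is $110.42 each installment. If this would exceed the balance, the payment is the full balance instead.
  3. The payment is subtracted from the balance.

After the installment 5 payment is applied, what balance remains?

# | Opening | Interest | Payment | End bal
1 | $666.44 | $8.00 | $110.42 | $564.02
2 | $564.02 | $7.00 | $110.42 | $460.60
3 | $460.60 | $6.00 | $110.42 | $356.18
4 | $356.18 | $5.00 | $110.42 | $250.76
5 | $250.76 | $4.00 | $110.42 | $144.34

$144.34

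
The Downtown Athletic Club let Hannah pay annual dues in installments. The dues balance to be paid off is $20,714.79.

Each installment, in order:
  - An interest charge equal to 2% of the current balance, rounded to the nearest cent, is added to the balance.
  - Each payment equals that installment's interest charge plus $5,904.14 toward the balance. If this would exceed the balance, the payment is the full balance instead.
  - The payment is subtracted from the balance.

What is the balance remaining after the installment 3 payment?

Installment 1: opening $20,714.79; interest $414.30 → $21,129.09; payment $6,318.44; balance $14,810.65
Installment 2: opening $14,810.65; interest $296.21 → $15,106.86; payment $6,200.35; balance $8,906.51
Installment 3: opening $8,906.51; interest $178.13 → $9,084.64; payment $6,082.27; balance $3,002.37

$3,002.37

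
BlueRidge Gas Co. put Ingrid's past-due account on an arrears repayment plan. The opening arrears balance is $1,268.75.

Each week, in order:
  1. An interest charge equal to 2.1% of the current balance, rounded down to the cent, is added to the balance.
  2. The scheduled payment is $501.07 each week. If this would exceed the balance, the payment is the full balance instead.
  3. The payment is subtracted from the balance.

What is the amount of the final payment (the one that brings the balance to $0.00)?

$316.43

Week 1: opening $1,268.75; interest $26.64 → $1,295.39; payment $501.07; balance $794.32
Week 2: opening $794.32; interest $16.68 → $811.00; payment $501.07; balance $309.93
Week 3: opening $309.93; interest $6.50 → $316.43; payment $316.43; balance $0.00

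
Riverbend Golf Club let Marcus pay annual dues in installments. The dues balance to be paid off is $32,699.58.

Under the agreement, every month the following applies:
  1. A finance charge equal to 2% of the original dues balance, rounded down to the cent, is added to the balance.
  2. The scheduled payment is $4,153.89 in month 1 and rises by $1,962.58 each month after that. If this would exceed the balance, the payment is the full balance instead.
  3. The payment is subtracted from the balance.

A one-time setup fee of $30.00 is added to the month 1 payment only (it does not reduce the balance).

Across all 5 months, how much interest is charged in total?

Month 1: $32,699.58 +$653.99 interest = $33,353.57; pay $4,153.89 (+ $30.00 fee) → $29,199.68
Month 2: $29,199.68 +$653.99 interest = $29,853.67; pay $6,116.47 → $23,737.20
Month 3: $23,737.20 +$653.99 interest = $24,391.19; pay $8,079.05 → $16,312.14
Month 4: $16,312.14 +$653.99 interest = $16,966.13; pay $10,041.63 → $6,924.50
Month 5: $6,924.50 +$653.99 interest = $7,578.49; pay $7,578.49 → $0.00
Total interest: $653.99 + $653.99 + $653.99 + $653.99 + $653.99 = $3,269.95

$3,269.95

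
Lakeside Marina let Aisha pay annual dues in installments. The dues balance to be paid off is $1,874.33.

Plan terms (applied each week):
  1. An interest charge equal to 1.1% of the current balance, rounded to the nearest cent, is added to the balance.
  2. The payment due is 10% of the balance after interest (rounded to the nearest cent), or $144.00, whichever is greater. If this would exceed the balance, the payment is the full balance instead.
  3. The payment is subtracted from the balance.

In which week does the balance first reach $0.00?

14

Week 1: $1,874.33 +$20.62 interest = $1,894.95; pay $189.50 → $1,705.45
Week 2: $1,705.45 +$18.76 interest = $1,724.21; pay $172.42 → $1,551.79
Week 3: $1,551.79 +$17.07 interest = $1,568.86; pay $156.89 → $1,411.97
Week 4: $1,411.97 +$15.53 interest = $1,427.50; pay $144.00 → $1,283.50
Week 5: $1,283.50 +$14.12 interest = $1,297.62; pay $144.00 → $1,153.62
Week 6: $1,153.62 +$12.69 interest = $1,166.31; pay $144.00 → $1,022.31
Week 7: $1,022.31 +$11.25 interest = $1,033.56; pay $144.00 → $889.56
Week 8: $889.56 +$9.79 interest = $899.35; pay $144.00 → $755.35
Week 9: $755.35 +$8.31 interest = $763.66; pay $144.00 → $619.66
Week 10: $619.66 +$6.82 interest = $626.48; pay $144.00 → $482.48
Week 11: $482.48 +$5.31 interest = $487.79; pay $144.00 → $343.79
Week 12: $343.79 +$3.78 interest = $347.57; pay $144.00 → $203.57
Week 13: $203.57 +$2.24 interest = $205.81; pay $144.00 → $61.81
Week 14: $61.81 +$0.68 interest = $62.49; pay $62.49 → $0.00
Balance reaches $0.00 in week 14.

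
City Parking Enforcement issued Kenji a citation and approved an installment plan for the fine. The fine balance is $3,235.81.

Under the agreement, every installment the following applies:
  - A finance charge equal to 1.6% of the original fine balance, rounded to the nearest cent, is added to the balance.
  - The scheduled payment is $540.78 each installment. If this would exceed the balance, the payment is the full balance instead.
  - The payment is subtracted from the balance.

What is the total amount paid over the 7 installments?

# | Opening | Interest | Payment | End bal
1 | $3,235.81 | $51.77 | $540.78 | $2,746.80
2 | $2,746.80 | $51.77 | $540.78 | $2,257.79
3 | $2,257.79 | $51.77 | $540.78 | $1,768.78
4 | $1,768.78 | $51.77 | $540.78 | $1,279.77
5 | $1,279.77 | $51.77 | $540.78 | $790.76
6 | $790.76 | $51.77 | $540.78 | $301.75
7 | $301.75 | $51.77 | $353.52 | $0.00
Total paid: $3,598.20

$3,598.20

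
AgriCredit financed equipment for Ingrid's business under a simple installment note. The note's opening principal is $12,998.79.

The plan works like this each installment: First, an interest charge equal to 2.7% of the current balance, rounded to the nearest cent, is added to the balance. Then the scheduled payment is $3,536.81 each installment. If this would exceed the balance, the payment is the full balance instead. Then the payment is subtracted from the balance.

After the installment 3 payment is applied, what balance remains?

Installment 1: $12,998.79 +$350.97 interest = $13,349.76; pay $3,536.81 → $9,812.95
Installment 2: $9,812.95 +$264.95 interest = $10,077.90; pay $3,536.81 → $6,541.09
Installment 3: $6,541.09 +$176.61 interest = $6,717.70; pay $3,536.81 → $3,180.89

$3,180.89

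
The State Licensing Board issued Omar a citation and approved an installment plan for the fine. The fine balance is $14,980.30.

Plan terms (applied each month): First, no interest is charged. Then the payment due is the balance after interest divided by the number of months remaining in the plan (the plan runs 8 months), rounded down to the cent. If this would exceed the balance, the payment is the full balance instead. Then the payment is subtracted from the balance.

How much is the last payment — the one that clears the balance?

Month 1: $14,980.30 − $1,872.53 → $13,107.77
Month 2: $13,107.77 − $1,872.53 → $11,235.24
Month 3: $11,235.24 − $1,872.54 → $9,362.70
Month 4: $9,362.70 − $1,872.54 → $7,490.16
Month 5: $7,490.16 − $1,872.54 → $5,617.62
Month 6: $5,617.62 − $1,872.54 → $3,745.08
Month 7: $3,745.08 − $1,872.54 → $1,872.54
Month 8: $1,872.54 − $1,872.54 → $0.00

$1,872.54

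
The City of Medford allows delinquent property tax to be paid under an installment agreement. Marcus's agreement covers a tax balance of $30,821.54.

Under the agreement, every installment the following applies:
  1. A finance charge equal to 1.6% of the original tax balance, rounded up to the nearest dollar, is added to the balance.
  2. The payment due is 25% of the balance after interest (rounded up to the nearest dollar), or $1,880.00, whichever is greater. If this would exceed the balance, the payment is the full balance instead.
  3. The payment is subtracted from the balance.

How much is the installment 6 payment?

$2,235.00

Installment 1: opening $30,821.54; interest $494.00 → $31,315.54; payment $7,829.00; balance $23,486.54
Installment 2: opening $23,486.54; interest $494.00 → $23,980.54; payment $5,996.00; balance $17,984.54
Installment 3: opening $17,984.54; interest $494.00 → $18,478.54; payment $4,620.00; balance $13,858.54
Installment 4: opening $13,858.54; interest $494.00 → $14,352.54; payment $3,589.00; balance $10,763.54
Installment 5: opening $10,763.54; interest $494.00 → $11,257.54; payment $2,815.00; balance $8,442.54
Installment 6: opening $8,442.54; interest $494.00 → $8,936.54; payment $2,235.00; balance $6,701.54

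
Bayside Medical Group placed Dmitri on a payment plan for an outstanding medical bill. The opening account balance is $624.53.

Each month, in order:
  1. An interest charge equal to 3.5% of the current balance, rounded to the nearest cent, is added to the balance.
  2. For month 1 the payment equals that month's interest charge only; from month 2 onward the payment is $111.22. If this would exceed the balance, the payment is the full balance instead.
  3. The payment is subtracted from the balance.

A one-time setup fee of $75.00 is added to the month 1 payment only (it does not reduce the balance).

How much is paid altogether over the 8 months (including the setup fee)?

$804.75

Month 1: opening $624.53; interest $21.86 → $646.39; payment $21.86 (+ $75.00 fee); balance $624.53
Month 2: opening $624.53; interest $21.86 → $646.39; payment $111.22; balance $535.17
Month 3: opening $535.17; interest $18.73 → $553.90; payment $111.22; balance $442.68
Month 4: opening $442.68; interest $15.49 → $458.17; payment $111.22; balance $346.95
Month 5: opening $346.95; interest $12.14 → $359.09; payment $111.22; balance $247.87
Month 6: opening $247.87; interest $8.68 → $256.55; payment $111.22; balance $145.33
Month 7: opening $145.33; interest $5.09 → $150.42; payment $111.22; balance $39.20
Month 8: opening $39.20; interest $1.37 → $40.57; payment $40.57; balance $0.00
Total paid: $804.75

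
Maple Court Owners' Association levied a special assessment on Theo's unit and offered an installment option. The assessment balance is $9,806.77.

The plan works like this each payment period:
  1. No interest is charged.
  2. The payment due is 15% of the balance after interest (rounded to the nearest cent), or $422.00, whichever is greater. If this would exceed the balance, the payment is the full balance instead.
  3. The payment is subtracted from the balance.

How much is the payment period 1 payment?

$1,471.02

Payment period 1: opening $9,806.77; payment $1,471.02; balance $8,335.75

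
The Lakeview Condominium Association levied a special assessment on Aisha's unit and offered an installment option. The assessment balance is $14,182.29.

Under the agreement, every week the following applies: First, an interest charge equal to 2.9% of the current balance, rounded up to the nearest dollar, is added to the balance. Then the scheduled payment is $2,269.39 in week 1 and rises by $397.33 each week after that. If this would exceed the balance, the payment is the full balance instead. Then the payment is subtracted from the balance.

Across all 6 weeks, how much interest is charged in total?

Week 1: opening $14,182.29; interest $412.00 → $14,594.29; payment $2,269.39; balance $12,324.90
Week 2: opening $12,324.90; interest $358.00 → $12,682.90; payment $2,666.72; balance $10,016.18
Week 3: opening $10,016.18; interest $291.00 → $10,307.18; payment $3,064.05; balance $7,243.13
Week 4: opening $7,243.13; interest $211.00 → $7,454.13; payment $3,461.38; balance $3,992.75
Week 5: opening $3,992.75; interest $116.00 → $4,108.75; payment $3,858.71; balance $250.04
Week 6: opening $250.04; interest $8.00 → $258.04; payment $258.04; balance $0.00
Total interest: $412.00 + $358.00 + $291.00 + $211.00 + $116.00 + $8.00 = $1,396.00

$1,396.00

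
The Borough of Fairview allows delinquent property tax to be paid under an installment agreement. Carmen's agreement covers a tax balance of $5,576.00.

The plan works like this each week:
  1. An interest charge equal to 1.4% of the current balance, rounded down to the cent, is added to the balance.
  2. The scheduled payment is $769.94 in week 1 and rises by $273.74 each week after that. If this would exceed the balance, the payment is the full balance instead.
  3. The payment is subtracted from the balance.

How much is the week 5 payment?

$1,107.27

Week 1: $5,576.00 +$78.06 interest = $5,654.06; pay $769.94 → $4,884.12
Week 2: $4,884.12 +$68.37 interest = $4,952.49; pay $1,043.68 → $3,908.81
Week 3: $3,908.81 +$54.72 interest = $3,963.53; pay $1,317.42 → $2,646.11
Week 4: $2,646.11 +$37.04 interest = $2,683.15; pay $1,591.16 → $1,091.99
Week 5: $1,091.99 +$15.28 interest = $1,107.27; pay $1,107.27 → $0.00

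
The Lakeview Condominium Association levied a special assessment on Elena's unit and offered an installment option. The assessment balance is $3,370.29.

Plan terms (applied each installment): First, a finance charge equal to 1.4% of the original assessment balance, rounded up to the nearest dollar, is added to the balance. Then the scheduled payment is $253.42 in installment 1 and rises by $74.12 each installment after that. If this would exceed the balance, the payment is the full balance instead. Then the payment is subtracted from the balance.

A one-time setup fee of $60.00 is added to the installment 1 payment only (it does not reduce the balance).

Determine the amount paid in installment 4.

Installment 1: opening $3,370.29; interest $48.00 → $3,418.29; payment $253.42 (+ $60.00 fee); balance $3,164.87
Installment 2: opening $3,164.87; interest $48.00 → $3,212.87; payment $327.54; balance $2,885.33
Installment 3: opening $2,885.33; interest $48.00 → $2,933.33; payment $401.66; balance $2,531.67
Installment 4: opening $2,531.67; interest $48.00 → $2,579.67; payment $475.78; balance $2,103.89

$475.78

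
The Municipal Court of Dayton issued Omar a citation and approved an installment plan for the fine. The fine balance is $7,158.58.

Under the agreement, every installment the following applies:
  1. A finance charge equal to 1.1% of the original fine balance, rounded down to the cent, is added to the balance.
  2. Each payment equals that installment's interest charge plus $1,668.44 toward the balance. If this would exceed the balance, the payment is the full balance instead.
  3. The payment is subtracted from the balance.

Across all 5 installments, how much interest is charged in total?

Installment 1: opening $7,158.58; interest $78.74 → $7,237.32; payment $1,747.18; balance $5,490.14
Installment 2: opening $5,490.14; interest $78.74 → $5,568.88; payment $1,747.18; balance $3,821.70
Installment 3: opening $3,821.70; interest $78.74 → $3,900.44; payment $1,747.18; balance $2,153.26
Installment 4: opening $2,153.26; interest $78.74 → $2,232.00; payment $1,747.18; balance $484.82
Installment 5: opening $484.82; interest $78.74 → $563.56; payment $563.56; balance $0.00
Total interest: $78.74 + $78.74 + $78.74 + $78.74 + $78.74 = $393.70

$393.70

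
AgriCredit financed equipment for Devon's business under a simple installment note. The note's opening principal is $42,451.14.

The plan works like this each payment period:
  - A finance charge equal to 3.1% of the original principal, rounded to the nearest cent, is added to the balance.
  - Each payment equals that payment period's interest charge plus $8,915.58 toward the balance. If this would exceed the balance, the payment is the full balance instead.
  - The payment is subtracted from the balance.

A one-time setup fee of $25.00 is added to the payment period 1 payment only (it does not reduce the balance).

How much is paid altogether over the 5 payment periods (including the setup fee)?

$49,056.09

# | Opening | Interest | Payment | Fee | End bal
1 | $42,451.14 | $1,315.99 | $10,231.57 | $25.00 | $33,535.56
2 | $33,535.56 | $1,315.99 | $10,231.57 | — | $24,619.98
3 | $24,619.98 | $1,315.99 | $10,231.57 | — | $15,704.40
4 | $15,704.40 | $1,315.99 | $10,231.57 | — | $6,788.82
5 | $6,788.82 | $1,315.99 | $8,104.81 | — | $0.00
Total paid: $49,056.09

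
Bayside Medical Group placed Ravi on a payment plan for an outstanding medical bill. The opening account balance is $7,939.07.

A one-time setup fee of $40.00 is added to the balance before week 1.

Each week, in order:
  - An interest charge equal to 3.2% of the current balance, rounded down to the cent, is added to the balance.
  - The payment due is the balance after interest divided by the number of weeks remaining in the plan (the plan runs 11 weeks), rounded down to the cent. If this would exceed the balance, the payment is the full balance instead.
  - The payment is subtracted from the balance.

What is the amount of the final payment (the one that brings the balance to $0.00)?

Week 1: opening $7,979.07; interest $255.33 → $8,234.40; payment $748.58; balance $7,485.82
Week 2: opening $7,485.82; interest $239.54 → $7,725.36; payment $772.53; balance $6,952.83
Week 3: opening $6,952.83; interest $222.49 → $7,175.32; payment $797.25; balance $6,378.07
Week 4: opening $6,378.07; interest $204.09 → $6,582.16; payment $822.77; balance $5,759.39
Week 5: opening $5,759.39; interest $184.30 → $5,943.69; payment $849.09; balance $5,094.60
Week 6: opening $5,094.60; interest $163.02 → $5,257.62; payment $876.27; balance $4,381.35
Week 7: opening $4,381.35; interest $140.20 → $4,521.55; payment $904.31; balance $3,617.24
Week 8: opening $3,617.24; interest $115.75 → $3,732.99; payment $933.24; balance $2,799.75
Week 9: opening $2,799.75; interest $89.59 → $2,889.34; payment $963.11; balance $1,926.23
Week 10: opening $1,926.23; interest $61.63 → $1,987.86; payment $993.93; balance $993.93
Week 11: opening $993.93; interest $31.80 → $1,025.73; payment $1,025.73; balance $0.00

$1,025.73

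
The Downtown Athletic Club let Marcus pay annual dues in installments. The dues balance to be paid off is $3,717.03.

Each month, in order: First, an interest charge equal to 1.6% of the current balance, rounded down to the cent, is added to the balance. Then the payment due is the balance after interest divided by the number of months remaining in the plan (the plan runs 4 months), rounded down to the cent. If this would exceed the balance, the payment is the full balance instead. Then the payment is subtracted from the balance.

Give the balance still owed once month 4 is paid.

$0.00

Month 1: $3,717.03 +$59.47 interest = $3,776.50; pay $944.12 → $2,832.38
Month 2: $2,832.38 +$45.31 interest = $2,877.69; pay $959.23 → $1,918.46
Month 3: $1,918.46 +$30.69 interest = $1,949.15; pay $974.57 → $974.58
Month 4: $974.58 +$15.59 interest = $990.17; pay $990.17 → $0.00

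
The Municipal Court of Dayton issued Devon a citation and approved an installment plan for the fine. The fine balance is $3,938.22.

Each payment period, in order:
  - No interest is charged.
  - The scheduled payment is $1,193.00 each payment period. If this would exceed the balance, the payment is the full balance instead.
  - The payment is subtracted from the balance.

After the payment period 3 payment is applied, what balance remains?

Payment period 1: $3,938.22 − $1,193.00 → $2,745.22
Payment period 2: $2,745.22 − $1,193.00 → $1,552.22
Payment period 3: $1,552.22 − $1,193.00 → $359.22

$359.22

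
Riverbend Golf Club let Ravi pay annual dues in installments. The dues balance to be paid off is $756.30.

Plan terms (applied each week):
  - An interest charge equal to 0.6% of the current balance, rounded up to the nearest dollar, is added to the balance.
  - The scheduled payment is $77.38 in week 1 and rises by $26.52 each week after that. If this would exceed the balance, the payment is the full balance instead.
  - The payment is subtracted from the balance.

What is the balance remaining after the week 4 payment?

Week 1: $756.30 +$5.00 interest = $761.30; pay $77.38 → $683.92
Week 2: $683.92 +$5.00 interest = $688.92; pay $103.90 → $585.02
Week 3: $585.02 +$4.00 interest = $589.02; pay $130.42 → $458.60
Week 4: $458.60 +$3.00 interest = $461.60; pay $156.94 → $304.66

$304.66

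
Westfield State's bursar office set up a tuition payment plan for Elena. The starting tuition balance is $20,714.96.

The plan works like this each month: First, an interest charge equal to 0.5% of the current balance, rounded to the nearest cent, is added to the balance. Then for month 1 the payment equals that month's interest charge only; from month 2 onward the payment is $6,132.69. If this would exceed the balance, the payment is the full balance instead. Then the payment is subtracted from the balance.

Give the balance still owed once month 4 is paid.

$2,537.02

Month 1: opening $20,714.96; interest $103.57 → $20,818.53; payment $103.57; balance $20,714.96
Month 2: opening $20,714.96; interest $103.57 → $20,818.53; payment $6,132.69; balance $14,685.84
Month 3: opening $14,685.84; interest $73.43 → $14,759.27; payment $6,132.69; balance $8,626.58
Month 4: opening $8,626.58; interest $43.13 → $8,669.71; payment $6,132.69; balance $2,537.02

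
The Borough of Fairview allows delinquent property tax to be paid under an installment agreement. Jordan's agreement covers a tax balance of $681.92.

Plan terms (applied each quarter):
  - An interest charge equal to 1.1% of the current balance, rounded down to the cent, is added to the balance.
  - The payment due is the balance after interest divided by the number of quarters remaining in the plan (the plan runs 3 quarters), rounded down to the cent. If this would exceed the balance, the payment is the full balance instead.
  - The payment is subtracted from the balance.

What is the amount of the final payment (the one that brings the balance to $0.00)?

Quarter 1: opening $681.92; interest $7.50 → $689.42; payment $229.80; balance $459.62
Quarter 2: opening $459.62; interest $5.05 → $464.67; payment $232.33; balance $232.34
Quarter 3: opening $232.34; interest $2.55 → $234.89; payment $234.89; balance $0.00

$234.89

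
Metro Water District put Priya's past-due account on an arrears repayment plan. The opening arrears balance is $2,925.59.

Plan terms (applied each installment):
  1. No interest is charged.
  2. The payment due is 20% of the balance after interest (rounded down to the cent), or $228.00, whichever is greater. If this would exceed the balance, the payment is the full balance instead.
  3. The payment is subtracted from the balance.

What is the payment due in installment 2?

$468.09

Installment 1: $2,925.59 − $585.11 → $2,340.48
Installment 2: $2,340.48 − $468.09 → $1,872.39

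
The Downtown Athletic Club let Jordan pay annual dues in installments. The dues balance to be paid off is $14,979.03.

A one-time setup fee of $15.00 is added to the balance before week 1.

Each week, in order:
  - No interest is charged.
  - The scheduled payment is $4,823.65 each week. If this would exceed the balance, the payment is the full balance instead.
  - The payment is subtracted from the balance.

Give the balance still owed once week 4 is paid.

Week 1: opening $14,994.03; payment $4,823.65; balance $10,170.38
Week 2: opening $10,170.38; payment $4,823.65; balance $5,346.73
Week 3: opening $5,346.73; payment $4,823.65; balance $523.08
Week 4: opening $523.08; payment $523.08; balance $0.00

$0.00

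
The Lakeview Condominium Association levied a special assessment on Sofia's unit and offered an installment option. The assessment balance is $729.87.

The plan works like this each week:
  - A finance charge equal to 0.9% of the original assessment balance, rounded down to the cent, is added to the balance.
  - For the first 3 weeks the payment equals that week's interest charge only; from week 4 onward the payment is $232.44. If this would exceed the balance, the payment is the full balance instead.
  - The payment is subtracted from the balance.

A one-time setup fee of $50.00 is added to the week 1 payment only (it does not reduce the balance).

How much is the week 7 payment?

Week 1: $729.87 +$6.56 interest = $736.43; pay $6.56 (+ $50.00 fee) → $729.87
Week 2: $729.87 +$6.56 interest = $736.43; pay $6.56 → $729.87
Week 3: $729.87 +$6.56 interest = $736.43; pay $6.56 → $729.87
Week 4: $729.87 +$6.56 interest = $736.43; pay $232.44 → $503.99
Week 5: $503.99 +$6.56 interest = $510.55; pay $232.44 → $278.11
Week 6: $278.11 +$6.56 interest = $284.67; pay $232.44 → $52.23
Week 7: $52.23 +$6.56 interest = $58.79; pay $58.79 → $0.00

$58.79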